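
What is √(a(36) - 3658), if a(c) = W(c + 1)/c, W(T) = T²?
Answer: I*√130319/6 ≈ 60.166*I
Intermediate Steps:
a(c) = (1 + c)²/c (a(c) = (c + 1)²/c = (1 + c)²/c)
√(a(36) - 3658) = √((1 + 36)²/36 - 3658) = √((1/36)*37² - 3658) = √((1/36)*1369 - 3658) = √(1369/36 - 3658) = √(-130319/36) = I*√130319/6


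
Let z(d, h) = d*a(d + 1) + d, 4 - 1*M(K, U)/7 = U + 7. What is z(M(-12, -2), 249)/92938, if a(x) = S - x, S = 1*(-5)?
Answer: -7/46469 ≈ -0.00015064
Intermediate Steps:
S = -5
a(x) = -5 - x
M(K, U) = -21 - 7*U (M(K, U) = 28 - 7*(U + 7) = 28 - 7*(7 + U) = 28 + (-49 - 7*U) = -21 - 7*U)
z(d, h) = d + d*(-6 - d) (z(d, h) = d*(-5 - (d + 1)) + d = d*(-5 - (1 + d)) + d = d*(-5 + (-1 - d)) + d = d*(-6 - d) + d = d + d*(-6 - d))
z(M(-12, -2), 249)/92938 = -(-21 - 7*(-2))*(5 + (-21 - 7*(-2)))/92938 = -(-21 + 14)*(5 + (-21 + 14))*(1/92938) = -1*(-7)*(5 - 7)*(1/92938) = -1*(-7)*(-2)*(1/92938) = -14*1/92938 = -7/46469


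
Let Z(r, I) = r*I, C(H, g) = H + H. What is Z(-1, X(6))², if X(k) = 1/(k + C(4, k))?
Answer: 1/196 ≈ 0.0051020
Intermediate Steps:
C(H, g) = 2*H
X(k) = 1/(8 + k) (X(k) = 1/(k + 2*4) = 1/(k + 8) = 1/(8 + k))
Z(r, I) = I*r
Z(-1, X(6))² = (-1/(8 + 6))² = (-1/14)² = 1/196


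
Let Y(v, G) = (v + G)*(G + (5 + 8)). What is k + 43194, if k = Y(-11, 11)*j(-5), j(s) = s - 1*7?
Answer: 43194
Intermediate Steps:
j(s) = -7 + s (j(s) = s - 7 = -7 + s)
Y(v, G) = (13 + G)*(G + v) (Y(v, G) = (G + v)*(G + 13) = (G + v)*(13 + G) = (13 + G)*(G + v))
k = 0 (k = (11² + 13*11 + 13*(-11) + 11*(-11))*(-7 - 5) = (121 + 143 - 143 - 121)*(-12) = 0*(-12) = 0)
k + 43194 = 0 + 43194 = 43194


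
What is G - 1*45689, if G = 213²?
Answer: -320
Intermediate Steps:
G = 45369
G - 1*45689 = 45369 - 1*45689 = 45369 - 45689 = -320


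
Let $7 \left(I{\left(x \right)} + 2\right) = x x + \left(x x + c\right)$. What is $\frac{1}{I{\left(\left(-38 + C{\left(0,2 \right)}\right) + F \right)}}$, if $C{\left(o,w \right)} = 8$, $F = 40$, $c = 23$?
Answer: $\frac{7}{209} \approx 0.033493$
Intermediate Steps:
$I{\left(x \right)} = \frac{9}{7} + \frac{2 x^{2}}{7}$ ($I{\left(x \right)} = -2 + \frac{x x + \left(x x + 23\right)}{7} = -2 + \frac{x^{2} + \left(x^{2} + 23\right)}{7} = -2 + \frac{x^{2} + \left(23 + x^{2}\right)}{7} = -2 + \frac{23 + 2 x^{2}}{7} = -2 + \left(\frac{23}{7} + \frac{2 x^{2}}{7}\right) = \frac{9}{7} + \frac{2 x^{2}}{7}$)
$\frac{1}{I{\left(\left(-38 + C{\left(0,2 \right)}\right) + F \right)}} = \frac{1}{\frac{9}{7} + \frac{2 \left(\left(-38 + 8\right) + 40\right)^{2}}{7}} = \frac{1}{\frac{9}{7} + \frac{2 \left(-30 + 40\right)^{2}}{7}} = \frac{1}{\frac{9}{7} + \frac{2 \cdot 10^{2}}{7}} = \frac{1}{\frac{9}{7} + \frac{2}{7} \cdot 100} = \frac{1}{\frac{9}{7} + \frac{200}{7}} = \frac{1}{\frac{209}{7}} = \frac{7}{209}$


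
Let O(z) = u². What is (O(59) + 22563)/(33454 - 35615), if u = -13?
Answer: -22732/2161 ≈ -10.519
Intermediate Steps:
O(z) = 169 (O(z) = (-13)² = 169)
(O(59) + 22563)/(33454 - 35615) = (169 + 22563)/(33454 - 35615) = 22732/(-2161) = 22732*(-1/2161) = -22732/2161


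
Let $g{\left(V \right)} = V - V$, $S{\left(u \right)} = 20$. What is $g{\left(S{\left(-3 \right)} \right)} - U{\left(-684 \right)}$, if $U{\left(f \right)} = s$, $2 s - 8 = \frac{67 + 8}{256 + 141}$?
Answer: $- \frac{3251}{794} \approx -4.0945$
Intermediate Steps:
$s = \frac{3251}{794}$ ($s = 4 + \frac{\left(67 + 8\right) \frac{1}{256 + 141}}{2} = 4 + \frac{75 \cdot \frac{1}{397}}{2} = 4 + \frac{1}{2} \cdot \frac{75}{397} = 4 + \frac{75}{794} = \frac{3251}{794} \approx 4.0945$)
$U{\left(f \right)} = \frac{3251}{794}$
$g{\left(V \right)} = 0$
$g{\left(S{\left(-3 \right)} \right)} - U{\left(-684 \right)} = 0 - \frac{3251}{794} = - \frac{3251}{794}$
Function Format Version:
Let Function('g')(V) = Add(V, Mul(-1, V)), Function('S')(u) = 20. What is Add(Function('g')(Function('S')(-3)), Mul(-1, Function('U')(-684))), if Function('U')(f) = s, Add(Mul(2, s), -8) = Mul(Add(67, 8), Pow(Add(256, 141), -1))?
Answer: Rational(-3251, 794) ≈ -4.0945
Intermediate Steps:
s = Rational(3251, 794) (s = Add(4, Mul(Rational(1, 2), Mul(Add(67, 8), Pow(Add(256, 141), -1)))) = Add(4, Mul(Rational(1, 2), Mul(75, Pow(397, -1)))) = Add(4, Mul(Rational(1, 2), Mul(75, Rational(1, 397)))) = Add(4, Mul(Rational(1, 2), Rational(75, 397))) = Add(4, Rational(75, 794)) = Rational(3251, 794) ≈ 4.0945)
Function('U')(f) = Rational(3251, 794)
Function('g')(V) = 0
Add(Function('g')(Function('S')(-3)), Mul(-1, Function('U')(-684))) = Add(0, Mul(-1, Rational(3251, 794))) = Add(0, Rational(-3251, 794)) = Rational(-3251, 794)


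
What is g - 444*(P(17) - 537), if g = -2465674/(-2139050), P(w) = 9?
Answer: 250732117637/1069525 ≈ 2.3443e+5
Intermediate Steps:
g = 1232837/1069525 (g = -2465674*(-1/2139050) = 1232837/1069525 ≈ 1.1527)
g - 444*(P(17) - 537) = 1232837/1069525 - 444*(9 - 537) = 1232837/1069525 - 444*(-528) = 1232837/1069525 - 1*(-234432) = 1232837/1069525 + 234432 = 250732117637/1069525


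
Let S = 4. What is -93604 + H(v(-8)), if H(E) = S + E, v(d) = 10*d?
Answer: -93680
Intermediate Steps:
H(E) = 4 + E
-93604 + H(v(-8)) = -93604 + (4 + 10*(-8)) = -93604 + (4 - 80) = -93604 - 76 = -93680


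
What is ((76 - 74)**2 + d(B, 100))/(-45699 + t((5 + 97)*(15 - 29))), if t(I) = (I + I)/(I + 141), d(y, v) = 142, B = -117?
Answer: -62634/19603919 ≈ -0.0031950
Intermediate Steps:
t(I) = 2*I/(141 + I) (t(I) = (2*I)/(141 + I) = 2*I/(141 + I))
((76 - 74)**2 + d(B, 100))/(-45699 + t((5 + 97)*(15 - 29))) = ((76 - 74)**2 + 142)/(-45699 + 2*((5 + 97)*(15 - 29))/(141 + (5 + 97)*(15 - 29))) = (2**2 + 142)/(-45699 + 2*(102*(-14))/(141 + 102*(-14))) = (4 + 142)/(-45699 + 2*(-1428)/(141 - 1428)) = 146/(-45699 + 2*(-1428)/(-1287)) = 146/(-45699 + 2*(-1428)*(-1/1287)) = 146/(-45699 + 952/429) = 146/(-19603919/429) = 146*(-429/19603919) = -62634/19603919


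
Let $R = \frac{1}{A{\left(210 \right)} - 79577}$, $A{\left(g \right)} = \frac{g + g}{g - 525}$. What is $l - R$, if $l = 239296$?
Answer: $\frac{57128330563}{238735} \approx 2.393 \cdot 10^{5}$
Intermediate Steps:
$A{\left(g \right)} = \frac{2 g}{-525 + g}$
$R = - \frac{3}{238735}$ ($R = \frac{1}{2 \cdot 210 \frac{1}{-525 + 210} - 79577} = \frac{1}{2 \cdot 210 \frac{1}{-315} - 79577} = \frac{1}{2 \cdot 210 \left(- \frac{1}{315}\right) - 79577} = \frac{1}{- \frac{4}{3} - 79577} = \frac{1}{- \frac{238735}{3}} = - \frac{3}{238735} \approx -1.2566 \cdot 10^{-5}$)
$l - R = 239296 - - \frac{3}{238735} = 239296 + \frac{3}{238735} = \frac{57128330563}{238735}$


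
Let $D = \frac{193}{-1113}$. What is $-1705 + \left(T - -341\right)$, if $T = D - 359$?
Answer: $- \frac{1917892}{1113} \approx -1723.2$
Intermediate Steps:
$D = - \frac{193}{1113}$ ($D = 193 \left(- \frac{1}{1113}\right) = - \frac{193}{1113} \approx -0.17341$)
$T = - \frac{399760}{1113}$ ($T = - \frac{193}{1113} - 359 = - \frac{399760}{1113} \approx -359.17$)
$-1705 + \left(T - -341\right) = -1705 - \frac{20227}{1113} = - \frac{1917892}{1113}$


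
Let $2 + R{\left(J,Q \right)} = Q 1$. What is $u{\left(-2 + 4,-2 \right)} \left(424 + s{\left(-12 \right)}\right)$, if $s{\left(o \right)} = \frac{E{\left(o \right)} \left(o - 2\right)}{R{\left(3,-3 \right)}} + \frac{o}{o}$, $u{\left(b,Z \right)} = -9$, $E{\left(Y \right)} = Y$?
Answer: $- \frac{17613}{5} \approx -3522.6$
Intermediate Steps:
$R{\left(J,Q \right)} = -2 + Q$ ($R{\left(J,Q \right)} = -2 + Q 1 = -2 + Q$)
$s{\left(o \right)} = 1 - \frac{o \left(-2 + o\right)}{5}$ ($s{\left(o \right)} = \frac{o \left(o - 2\right)}{-2 - 3} + \frac{o}{o} = \frac{o \left(-2 + o\right)}{-5} + 1 = o \left(-2 + o\right) \left(- \frac{1}{5}\right) + 1 = - \frac{o \left(-2 + o\right)}{5} + 1 = 1 - \frac{o \left(-2 + o\right)}{5}$)
$u{\left(-2 + 4,-2 \right)} \left(424 + s{\left(-12 \right)}\right) = - 9 \left(424 + \left(1 - \frac{\left(-12\right)^{2}}{5} + \frac{2}{5} \left(-12\right)\right)\right) = - 9 \left(424 - \frac{163}{5}\right) = \left(-9\right) \frac{1957}{5} = - \frac{17613}{5}$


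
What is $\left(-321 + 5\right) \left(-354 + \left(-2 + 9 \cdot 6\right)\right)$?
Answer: $95432$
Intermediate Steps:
$\left(-321 + 5\right) \left(-354 + \left(-2 + 9 \cdot 6\right)\right) = - 316 \left(-354 + \left(-2 + 54\right)\right) = - 316 \left(-354 + 52\right) = \left(-316\right) \left(-302\right) = 95432$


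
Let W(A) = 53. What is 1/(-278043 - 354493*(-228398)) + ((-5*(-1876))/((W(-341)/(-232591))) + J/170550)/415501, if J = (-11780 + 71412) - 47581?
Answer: -2986431148792843919361237/30144265490404601388400 ≈ -99.071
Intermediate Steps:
J = 12051 (J = 59632 - 47581 = 12051)
1/(-278043 - 354493*(-228398)) + ((-5*(-1876))/((W(-341)/(-232591))) + J/170550)/415501 = 1/(-278043 - 354493*(-228398)) + ((-5*(-1876))/((53/(-232591))) + 12051/170550)/415501 = -1/228398/(-632536) + (9380/((53*(-1/232591))) + 12051*(1/170550))*(1/415501) = -1/632536*(-1/228398) + (9380/(-53/232591) + 1339/18950)*(1/415501) = 1/144469957328 + (9380*(-232591/53) + 1339/18950)*(1/415501) = 1/144469957328 + (-2181703580/53 + 1339/18950)*(1/415501) = 1/144469957328 - 41343282770033/1004350*1/415501 = 1/144469957328 - 41343282770033/417308429350 = -2986431148792843919361237/30144265490404601388400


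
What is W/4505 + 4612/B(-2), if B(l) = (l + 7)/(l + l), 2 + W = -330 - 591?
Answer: -16622571/4505 ≈ -3689.8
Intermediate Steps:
W = -923 (W = -2 + (-330 - 591) = -2 - 921 = -923)
B(l) = (7 + l)/(2*l) (B(l) = (7 + l)/((2*l)) = (7 + l)*(1/(2*l)) = (7 + l)/(2*l))
W/4505 + 4612/B(-2) = -923/4505 + 4612/(((1/2)*(7 - 2)/(-2))) = -923*1/4505 + 4612/(((1/2)*(-1/2)*5)) = -923/4505 + 4612/(-5/4) = -923/4505 + 4612*(-4/5) = -923/4505 - 18448/5 = -16622571/4505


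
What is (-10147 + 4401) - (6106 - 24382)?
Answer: 12530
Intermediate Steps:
(-10147 + 4401) - (6106 - 24382) = -5746 - 1*(-18276) = -5746 + 18276 = 12530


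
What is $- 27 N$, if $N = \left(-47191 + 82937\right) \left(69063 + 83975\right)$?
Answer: $-147703401396$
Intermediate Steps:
$N = 5470496348$ ($N = 35746 \cdot 153038 = 5470496348$)
$- 27 N = \left(-27\right) 5470496348 = -147703401396$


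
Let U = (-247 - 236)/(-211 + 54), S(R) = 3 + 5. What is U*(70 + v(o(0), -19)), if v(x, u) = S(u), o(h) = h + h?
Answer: 37674/157 ≈ 239.96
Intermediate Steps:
o(h) = 2*h
S(R) = 8
v(x, u) = 8
U = 483/157 (U = -483/(-157) = -483*(-1/157) = 483/157 ≈ 3.0764)
U*(70 + v(o(0), -19)) = 483*(70 + 8)/157 = (483/157)*78 = 37674/157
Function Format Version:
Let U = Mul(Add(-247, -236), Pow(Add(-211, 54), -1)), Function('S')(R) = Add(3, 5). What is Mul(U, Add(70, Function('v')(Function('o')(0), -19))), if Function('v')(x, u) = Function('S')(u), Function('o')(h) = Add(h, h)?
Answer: Rational(37674, 157) ≈ 239.96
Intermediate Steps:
Function('o')(h) = Mul(2, h)
Function('S')(R) = 8
Function('v')(x, u) = 8
U = Rational(483, 157) (U = Mul(-483, Pow(-157, -1)) = Mul(-483, Rational(-1, 157)) = Rational(483, 157) ≈ 3.0764)
Mul(U, Add(70, Function('v')(Function('o')(0), -19))) = Mul(Rational(483, 157), Add(70, 8)) = Mul(Rational(483, 157), 78) = Rational(37674, 157)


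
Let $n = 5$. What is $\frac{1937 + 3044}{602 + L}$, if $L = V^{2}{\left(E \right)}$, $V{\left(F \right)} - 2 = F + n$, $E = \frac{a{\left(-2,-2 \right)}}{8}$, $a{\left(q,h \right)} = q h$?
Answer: $\frac{19924}{2633} \approx 7.567$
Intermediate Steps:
$a{\left(q,h \right)} = h q$
$E = \frac{1}{2}$ ($E = \frac{\left(-2\right) \left(-2\right)}{8} = 4 \cdot \frac{1}{8} = \frac{1}{2} \approx 0.5$)
$V{\left(F \right)} = 7 + F$ ($V{\left(F \right)} = 2 + \left(F + 5\right) = 2 + \left(5 + F\right) = 7 + F$)
$L = \frac{225}{4}$ ($L = \left(7 + \frac{1}{2}\right)^{2} = \left(\frac{15}{2}\right)^{2} = \frac{225}{4} \approx 56.25$)
$\frac{1937 + 3044}{602 + L} = \frac{1937 + 3044}{602 + \frac{225}{4}} = \frac{4981}{\frac{2633}{4}} = 4981 \cdot \frac{4}{2633} = \frac{19924}{2633}$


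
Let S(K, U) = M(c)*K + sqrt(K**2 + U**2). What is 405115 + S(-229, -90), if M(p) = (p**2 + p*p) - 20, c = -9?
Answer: 372597 + sqrt(60541) ≈ 3.7284e+5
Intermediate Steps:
M(p) = -20 + 2*p**2 (M(p) = (p**2 + p**2) - 20 = 2*p**2 - 20 = -20 + 2*p**2)
S(K, U) = sqrt(K**2 + U**2) + 142*K (S(K, U) = (-20 + 2*(-9)**2)*K + sqrt(K**2 + U**2) = (-20 + 2*81)*K + sqrt(K**2 + U**2) = (-20 + 162)*K + sqrt(K**2 + U**2) = 142*K + sqrt(K**2 + U**2) = sqrt(K**2 + U**2) + 142*K)
405115 + S(-229, -90) = 405115 + (sqrt((-229)**2 + (-90)**2) + 142*(-229)) = 405115 + (sqrt(52441 + 8100) - 32518) = 405115 + (sqrt(60541) - 32518) = 405115 + (-32518 + sqrt(60541)) = 372597 + sqrt(60541)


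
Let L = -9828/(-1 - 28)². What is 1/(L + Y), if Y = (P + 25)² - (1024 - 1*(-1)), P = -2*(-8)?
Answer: 841/541868 ≈ 0.0015520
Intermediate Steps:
P = 16
Y = 656 (Y = (16 + 25)² - (1024 - 1*(-1)) = 41² - (1024 + 1) = 1681 - 1*1025 = 1681 - 1025 = 656)
L = -9828/841 (L = -9828/((-29)²) = -9828/841 ≈ -11.686)
1/(L + Y) = 1/(-9828/841 + 656) = 1/(541868/841) = 841/541868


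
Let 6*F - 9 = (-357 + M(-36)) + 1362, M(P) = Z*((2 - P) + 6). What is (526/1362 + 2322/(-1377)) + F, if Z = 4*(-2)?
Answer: 1262278/11577 ≈ 109.03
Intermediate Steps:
Z = -8
M(P) = -64 + 8*P (M(P) = -8*((2 - P) + 6) = -8*(8 - P) = -64 + 8*P)
F = 331/3 (F = 3/2 + ((-357 + (-64 + 8*(-36))) + 1362)/6 = 3/2 + ((-357 + (-64 - 288)) + 1362)/6 = 3/2 + ((-357 - 352) + 1362)/6 = 3/2 + (-709 + 1362)/6 = 3/2 + (⅙)*653 = 3/2 + 653/6 = 331/3 ≈ 110.33)
(526/1362 + 2322/(-1377)) + F = (526/1362 + 2322/(-1377)) + 331/3 = (526*(1/1362) + 2322*(-1/1377)) + 331/3 = (263/681 - 86/51) + 331/3 = -5017/3859 + 331/3 = 1262278/11577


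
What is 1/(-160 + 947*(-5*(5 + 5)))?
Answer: -1/47510 ≈ -2.1048e-5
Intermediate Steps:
1/(-160 + 947*(-5*(5 + 5))) = 1/(-160 + 947*(-5*10)) = 1/(-160 + 947*(-50)) = 1/(-160 - 47350) = 1/(-47510) = -1/47510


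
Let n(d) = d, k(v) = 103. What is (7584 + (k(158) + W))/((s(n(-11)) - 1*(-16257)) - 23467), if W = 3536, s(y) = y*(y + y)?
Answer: -11223/6968 ≈ -1.6106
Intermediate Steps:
s(y) = 2*y² (s(y) = y*(2*y) = 2*y²)
(7584 + (k(158) + W))/((s(n(-11)) - 1*(-16257)) - 23467) = (7584 + (103 + 3536))/((2*(-11)² - 1*(-16257)) - 23467) = (7584 + 3639)/((2*121 + 16257) - 23467) = 11223/((242 + 16257) - 23467) = 11223/(16499 - 23467) = 11223/(-6968) = 11223*(-1/6968) = -11223/6968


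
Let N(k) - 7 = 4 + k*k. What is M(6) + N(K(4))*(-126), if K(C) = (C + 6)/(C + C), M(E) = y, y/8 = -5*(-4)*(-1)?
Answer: -13943/8 ≈ -1742.9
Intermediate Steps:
y = -160 (y = 8*(-5*(-4)*(-1)) = 8*(20*(-1)) = 8*(-20) = -160)
M(E) = -160
K(C) = (6 + C)/(2*C) (K(C) = (6 + C)/((2*C)) = (6 + C)*(1/(2*C)) = (6 + C)/(2*C))
N(k) = 11 + k² (N(k) = 7 + (4 + k*k) = 7 + (4 + k²) = 11 + k²)
M(6) + N(K(4))*(-126) = -160 + (11 + ((½)*(6 + 4)/4)²)*(-126) = -160 + (11 + ((½)*(¼)*10)²)*(-126) = -160 + (11 + (5/4)²)*(-126) = -160 + (11 + 25/16)*(-126) = -160 + (201/16)*(-126) = -160 - 12663/8 = -13943/8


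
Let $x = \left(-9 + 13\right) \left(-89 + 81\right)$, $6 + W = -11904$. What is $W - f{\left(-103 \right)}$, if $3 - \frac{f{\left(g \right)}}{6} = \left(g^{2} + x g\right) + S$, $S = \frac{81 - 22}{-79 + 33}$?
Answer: $\frac{1644369}{23} \approx 71494.0$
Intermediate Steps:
$S = - \frac{59}{46}$ ($S = \frac{59}{-46} = 59 \left(- \frac{1}{46}\right) = - \frac{59}{46} \approx -1.2826$)
$W = -11910$ ($W = -6 - 11904 = -11910$)
$x = -32$ ($x = 4 \left(-8\right) = -32$)
$f{\left(g \right)} = \frac{591}{23} - 6 g^{2} + 192 g$ ($f{\left(g \right)} = 18 - 6 \left(\left(g^{2} - 32 g\right) - \frac{59}{46}\right) = 18 - 6 \left(- \frac{59}{46} + g^{2} - 32 g\right) = 18 + \left(\frac{177}{23} - 6 g^{2} + 192 g\right) = \frac{591}{23} - 6 g^{2} + 192 g$)
$W - f{\left(-103 \right)} = -11910 - \left(\frac{591}{23} - 6 \left(-103\right)^{2} + 192 \left(-103\right)\right) = -11910 - \left(\frac{591}{23} - 63654 - 19776\right) = -11910 - - \frac{1918299}{23} = -11910 + \frac{1918299}{23} = \frac{1644369}{23}$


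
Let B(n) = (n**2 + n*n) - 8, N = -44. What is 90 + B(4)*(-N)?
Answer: 1146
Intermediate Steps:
B(n) = -8 + 2*n**2 (B(n) = (n**2 + n**2) - 8 = 2*n**2 - 8 = -8 + 2*n**2)
90 + B(4)*(-N) = 90 + (-8 + 2*4**2)*(-1*(-44)) = 90 + (-8 + 2*16)*44 = 90 + (-8 + 32)*44 = 90 + 24*44 = 90 + 1056 = 1146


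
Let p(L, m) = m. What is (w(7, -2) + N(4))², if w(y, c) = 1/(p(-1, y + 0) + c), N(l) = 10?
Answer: 2601/25 ≈ 104.04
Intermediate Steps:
w(y, c) = 1/(c + y) (w(y, c) = 1/((y + 0) + c) = 1/(y + c) = 1/(c + y))
(w(7, -2) + N(4))² = (1/(-2 + 7) + 10)² = (1/5 + 10)² = (⅕ + 10)² = (51/5)² = 2601/25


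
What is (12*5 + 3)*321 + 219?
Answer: 20442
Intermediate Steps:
(12*5 + 3)*321 + 219 = (60 + 3)*321 + 219 = 63*321 + 219 = 20223 + 219 = 20442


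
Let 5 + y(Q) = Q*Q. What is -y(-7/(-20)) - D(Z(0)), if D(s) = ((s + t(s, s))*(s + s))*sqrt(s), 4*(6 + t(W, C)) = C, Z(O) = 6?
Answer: 1951/400 - 18*sqrt(6) ≈ -39.213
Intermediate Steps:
t(W, C) = -6 + C/4
y(Q) = -5 + Q**2 (y(Q) = -5 + Q*Q = -5 + Q**2)
D(s) = 2*s**(3/2)*(-6 + 5*s/4) (D(s) = ((s + (-6 + s/4))*(s + s))*sqrt(s) = ((-6 + 5*s/4)*(2*s))*sqrt(s) = (2*s*(-6 + 5*s/4))*sqrt(s) = 2*s**(3/2)*(-6 + 5*s/4))
-y(-7/(-20)) - D(Z(0)) = -(-5 + (-7/(-20))**2) - 6**(3/2)*(-24 + 5*6)/2 = -(-5 + (-7*(-1/20))**2) - 6*sqrt(6)*(-24 + 30)/2 = -(-5 + (7/20)**2) - 6*sqrt(6)*6/2 = -(-5 + 49/400) - 18*sqrt(6) = -1*(-1951/400) - 18*sqrt(6) = 1951/400 - 18*sqrt(6)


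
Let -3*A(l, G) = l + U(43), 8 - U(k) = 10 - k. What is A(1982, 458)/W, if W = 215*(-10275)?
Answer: 2023/6627375 ≈ 0.00030525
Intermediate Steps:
W = -2209125
U(k) = -2 + k (U(k) = 8 - (10 - k) = 8 + (-10 + k) = -2 + k)
A(l, G) = -41/3 - l/3 (A(l, G) = -(l + (-2 + 43))/3 = -(l + 41)/3 = -(41 + l)/3 = -41/3 - l/3)
A(1982, 458)/W = (-41/3 - 1/3*1982)/(-2209125) = (-41/3 - 1982/3)*(-1/2209125) = -2023/3*(-1/2209125) = 2023/6627375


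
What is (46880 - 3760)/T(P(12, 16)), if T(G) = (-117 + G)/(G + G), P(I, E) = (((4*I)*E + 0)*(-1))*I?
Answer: 88309760/1037 ≈ 85159.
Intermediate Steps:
P(I, E) = -4*E*I² (P(I, E) = ((4*E*I + 0)*(-1))*I = ((4*E*I)*(-1))*I = (-4*E*I)*I = -4*E*I²)
T(G) = (-117 + G)/(2*G) (T(G) = (-117 + G)/((2*G)) = (-117 + G)*(1/(2*G)) = (-117 + G)/(2*G))
(46880 - 3760)/T(P(12, 16)) = (46880 - 3760)/(((-117 - 4*16*12²)/(2*((-4*16*12²))))) = 43120/(((-117 - 4*16*144)/(2*((-4*16*144))))) = 43120/(((½)*(-117 - 9216)/(-9216))) = 43120/(((½)*(-1/9216)*(-9333))) = 43120/(1037/2048) = 43120*(2048/1037) = 88309760/1037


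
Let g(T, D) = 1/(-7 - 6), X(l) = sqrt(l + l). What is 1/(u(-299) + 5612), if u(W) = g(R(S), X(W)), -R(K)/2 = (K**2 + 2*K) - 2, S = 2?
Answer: 13/72955 ≈ 0.00017819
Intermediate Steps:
X(l) = sqrt(2)*sqrt(l) (X(l) = sqrt(2*l) = sqrt(2)*sqrt(l))
R(K) = 4 - 4*K - 2*K**2 (R(K) = -2*((K**2 + 2*K) - 2) = -2*(-2 + K**2 + 2*K) = 4 - 4*K - 2*K**2)
g(T, D) = -1/13 (g(T, D) = 1/(-13) = -1/13)
u(W) = -1/13
1/(u(-299) + 5612) = 1/(-1/13 + 5612) = 1/(72955/13) = 13/72955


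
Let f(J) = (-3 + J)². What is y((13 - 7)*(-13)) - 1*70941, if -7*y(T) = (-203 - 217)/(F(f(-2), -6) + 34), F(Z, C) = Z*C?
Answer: -2057304/29 ≈ -70942.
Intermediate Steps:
F(Z, C) = C*Z
y(T) = -15/29 (y(T) = -(-203 - 217)/(7*(-6*(-3 - 2)² + 34)) = -(-60)/(-6*(-5)² + 34) = -(-60)/(-6*25 + 34) = -(-60)/(-150 + 34) = -(-60)/(-116) = -(-60)*(-1)/116 = -⅐*105/29 = -15/29)
y((13 - 7)*(-13)) - 1*70941 = -15/29 - 1*70941 = -15/29 - 70941 = -2057304/29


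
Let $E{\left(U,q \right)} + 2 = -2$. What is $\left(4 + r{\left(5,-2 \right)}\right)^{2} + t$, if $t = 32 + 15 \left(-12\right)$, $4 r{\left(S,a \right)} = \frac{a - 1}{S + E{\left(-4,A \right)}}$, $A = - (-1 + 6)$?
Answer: $- \frac{2199}{16} \approx -137.44$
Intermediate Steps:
$A = -5$ ($A = \left(-1\right) 5 = -5$)
$E{\left(U,q \right)} = -4$ ($E{\left(U,q \right)} = -2 - 2 = -4$)
$r{\left(S,a \right)} = \frac{-1 + a}{4 \left(-4 + S\right)}$ ($r{\left(S,a \right)} = \frac{\left(a - 1\right) \frac{1}{S - 4}}{4} = \frac{\left(-1 + a\right) \frac{1}{-4 + S}}{4} = \frac{\frac{1}{-4 + S} \left(-1 + a\right)}{4} = \frac{-1 + a}{4 \left(-4 + S\right)}$)
$t = -148$ ($t = 32 - 180 = -148$)
$\left(4 + r{\left(5,-2 \right)}\right)^{2} + t = \left(4 + \frac{-1 - 2}{4 \left(-4 + 5\right)}\right)^{2} - 148 = \left(4 + \frac{1}{4} \cdot 1^{-1} \left(-3\right)\right)^{2} - 148 = \left(4 + \frac{1}{4} \cdot 1 \left(-3\right)\right)^{2} - 148 = \left(4 - \frac{3}{4}\right)^{2} - 148 = \left(\frac{13}{4}\right)^{2} - 148 = \frac{169}{16} - 148 = - \frac{2199}{16}$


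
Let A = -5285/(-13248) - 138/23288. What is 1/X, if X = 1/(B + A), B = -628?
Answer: -24203618677/38564928 ≈ -627.61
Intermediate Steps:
A = 15156107/38564928 (A = -5285*(-1/13248) - 138*1/23288 = 5285/13248 - 69/11644 = 15156107/38564928 ≈ 0.39300)
X = -38564928/24203618677 (X = 1/(-628 + 15156107/38564928) = 1/(-24203618677/38564928) = -38564928/24203618677 ≈ -0.0015934)
1/X = 1/(-38564928/24203618677) = -24203618677/38564928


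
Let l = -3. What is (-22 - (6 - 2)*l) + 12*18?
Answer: 206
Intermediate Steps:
(-22 - (6 - 2)*l) + 12*18 = (-22 - (6 - 2)*(-3)) + 12*18 = (-22 - 4*(-3)) + 216 = (-22 - 1*(-12)) + 216 = (-22 + 12) + 216 = -10 + 216 = 206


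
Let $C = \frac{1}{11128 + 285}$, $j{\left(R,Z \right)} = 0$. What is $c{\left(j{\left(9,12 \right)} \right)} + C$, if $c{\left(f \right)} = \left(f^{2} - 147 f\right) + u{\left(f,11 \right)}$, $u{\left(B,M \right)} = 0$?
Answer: $\frac{1}{11413} \approx 8.7619 \cdot 10^{-5}$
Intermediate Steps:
$C = \frac{1}{11413} \approx 8.7619 \cdot 10^{-5}$
$c{\left(f \right)} = f^{2} - 147 f$ ($c{\left(f \right)} = \left(f^{2} - 147 f\right) + 0 = f^{2} - 147 f$)
$c{\left(j{\left(9,12 \right)} \right)} + C = 0 \left(-147 + 0\right) + \frac{1}{11413} = 0 \left(-147\right) + \frac{1}{11413} = 0 + \frac{1}{11413} = \frac{1}{11413}$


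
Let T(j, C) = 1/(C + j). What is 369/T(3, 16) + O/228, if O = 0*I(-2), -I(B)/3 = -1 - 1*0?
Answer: 7011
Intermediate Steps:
I(B) = 3 (I(B) = -3*(-1 - 1*0) = -3*(-1 + 0) = -3*(-1) = 3)
O = 0 (O = 0*3 = 0)
369/T(3, 16) + O/228 = 369/(1/(16 + 3)) + 0/228 = 369/(1/19) + 0*(1/228) = 369/(1/19) + 0 = 369*19 + 0 = 7011 + 0 = 7011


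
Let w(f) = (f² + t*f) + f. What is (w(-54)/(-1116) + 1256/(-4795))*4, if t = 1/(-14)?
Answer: -1682609/148645 ≈ -11.320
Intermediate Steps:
t = -1/14 ≈ -0.071429
w(f) = f² + 13*f/14 (w(f) = (f² - f/14) + f = f² + 13*f/14)
(w(-54)/(-1116) + 1256/(-4795))*4 = (((1/14)*(-54)*(13 + 14*(-54)))/(-1116) + 1256/(-4795))*4 = (((1/14)*(-54)*(13 - 756))*(-1/1116) + 1256*(-1/4795))*4 = (((1/14)*(-54)*(-743))*(-1/1116) - 1256/4795)*4 = ((20061/7)*(-1/1116) - 1256/4795)*4 = (-2229/868 - 1256/4795)*4 = -1682609/594580*4 = -1682609/148645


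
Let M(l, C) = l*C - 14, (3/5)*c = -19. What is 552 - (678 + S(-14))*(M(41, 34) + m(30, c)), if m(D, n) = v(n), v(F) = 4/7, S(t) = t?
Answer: -6413032/7 ≈ -9.1615e+5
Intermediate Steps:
c = -95/3 (c = (5/3)*(-19) = -95/3 ≈ -31.667)
M(l, C) = -14 + C*l (M(l, C) = C*l - 14 = -14 + C*l)
v(F) = 4/7 (v(F) = 4*(⅐) = 4/7)
m(D, n) = 4/7
552 - (678 + S(-14))*(M(41, 34) + m(30, c)) = 552 - (678 - 14)*((-14 + 34*41) + 4/7) = 552 - 664*((-14 + 1394) + 4/7) = 552 - 664*(1380 + 4/7) = 552 - 664*9664/7 = 552 - 1*6416896/7 = 552 - 6416896/7 = -6413032/7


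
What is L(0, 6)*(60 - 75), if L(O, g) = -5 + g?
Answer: -15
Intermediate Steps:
L(0, 6)*(60 - 75) = (-5 + 6)*(60 - 75) = 1*(-15) = -15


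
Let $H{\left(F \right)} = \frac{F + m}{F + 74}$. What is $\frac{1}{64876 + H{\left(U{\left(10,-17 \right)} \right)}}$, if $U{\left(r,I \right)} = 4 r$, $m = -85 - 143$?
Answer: $\frac{57}{3697838} \approx 1.5414 \cdot 10^{-5}$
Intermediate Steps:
$m = -228$ ($m = -85 - 143 = -228$)
$H{\left(F \right)} = \frac{-228 + F}{74 + F}$ ($H{\left(F \right)} = \frac{F - 228}{F + 74} = \frac{-228 + F}{74 + F}$)
$\frac{1}{64876 + H{\left(U{\left(10,-17 \right)} \right)}} = \frac{1}{64876 + \frac{-228 + 4 \cdot 10}{74 + 4 \cdot 10}} = \frac{1}{64876 + \frac{-228 + 40}{74 + 40}} = \frac{1}{64876 + \frac{1}{114} \left(-188\right)} = \frac{1}{64876 - \frac{94}{57}} = \frac{1}{\frac{3697838}{57}} = \frac{57}{3697838}$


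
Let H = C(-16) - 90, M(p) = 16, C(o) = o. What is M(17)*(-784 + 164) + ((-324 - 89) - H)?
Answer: -10227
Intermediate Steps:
H = -106 (H = -16 - 90 = -106)
M(17)*(-784 + 164) + ((-324 - 89) - H) = 16*(-784 + 164) + ((-324 - 89) - 1*(-106)) = 16*(-620) + (-413 + 106) = -9920 - 307 = -10227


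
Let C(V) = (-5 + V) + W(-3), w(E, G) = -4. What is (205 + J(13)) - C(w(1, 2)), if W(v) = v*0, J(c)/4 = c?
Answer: 266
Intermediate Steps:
J(c) = 4*c
W(v) = 0
C(V) = -5 + V (C(V) = (-5 + V) + 0 = -5 + V)
(205 + J(13)) - C(w(1, 2)) = (205 + 4*13) - (-5 - 4) = (205 + 52) - 1*(-9) = 257 + 9 = 266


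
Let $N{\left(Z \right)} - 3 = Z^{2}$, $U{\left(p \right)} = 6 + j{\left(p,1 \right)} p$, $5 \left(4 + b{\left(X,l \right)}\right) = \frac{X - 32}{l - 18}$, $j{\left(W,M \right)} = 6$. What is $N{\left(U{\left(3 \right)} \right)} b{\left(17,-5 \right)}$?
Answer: $- \frac{51531}{23} \approx -2240.5$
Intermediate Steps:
$b{\left(X,l \right)} = -4 + \frac{-32 + X}{5 \left(-18 + l\right)}$ ($b{\left(X,l \right)} = -4 + \frac{\left(X - 32\right) \frac{1}{l - 18}}{5} = -4 + \frac{\left(-32 + X\right) \frac{1}{-18 + l}}{5} = -4 + \frac{\frac{1}{-18 + l} \left(-32 + X\right)}{5} = -4 + \frac{-32 + X}{5 \left(-18 + l\right)}$)
$U{\left(p \right)} = 6 + 6 p$
$N{\left(Z \right)} = 3 + Z^{2}$
$N{\left(U{\left(3 \right)} \right)} b{\left(17,-5 \right)} = \left(3 + \left(6 + 6 \cdot 3\right)^{2}\right) \frac{328 + 17 - -100}{5 \left(-18 - 5\right)} = \left(3 + \left(6 + 18\right)^{2}\right) \frac{328 + 17 + 100}{5 \left(-23\right)} = \left(3 + 24^{2}\right) \frac{1}{5} \left(- \frac{1}{23}\right) 445 = \left(3 + 576\right) \left(- \frac{89}{23}\right) = 579 \left(- \frac{89}{23}\right) = - \frac{51531}{23}$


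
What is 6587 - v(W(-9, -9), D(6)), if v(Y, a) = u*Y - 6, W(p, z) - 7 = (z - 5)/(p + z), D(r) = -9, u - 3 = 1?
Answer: 59057/9 ≈ 6561.9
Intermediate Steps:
u = 4 (u = 3 + 1 = 4)
W(p, z) = 7 + (-5 + z)/(p + z) (W(p, z) = 7 + (z - 5)/(p + z) = 7 + (-5 + z)/(p + z))
v(Y, a) = -6 + 4*Y (v(Y, a) = 4*Y - 6 = -6 + 4*Y)
6587 - v(W(-9, -9), D(6)) = 6587 - (-6 + 4*((-5 + 7*(-9) + 8*(-9))/(-9 - 9))) = 6587 - (-6 + 4*((-5 - 63 - 72)/(-18))) = 6587 - (-6 + 4*(-1/18*(-140))) = 6587 - (-6 + 4*(70/9)) = 6587 - (-6 + 280/9) = 6587 - 1*226/9 = 6587 - 226/9 = 59057/9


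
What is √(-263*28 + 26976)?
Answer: 2*√4903 ≈ 140.04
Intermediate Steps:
√(-263*28 + 26976) = √(-7364 + 26976) = √19612 = 2*√4903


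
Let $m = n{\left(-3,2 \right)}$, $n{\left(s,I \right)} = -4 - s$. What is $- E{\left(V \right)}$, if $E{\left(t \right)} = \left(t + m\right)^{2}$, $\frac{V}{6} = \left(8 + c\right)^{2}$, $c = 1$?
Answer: $-235225$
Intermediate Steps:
$m = -1$ ($m = -4 - -3 = -4 + 3 = -1$)
$V = 486$ ($V = 6 \left(8 + 1\right)^{2} = 6 \cdot 9^{2} = 6 \cdot 81 = 486$)
$E{\left(t \right)} = \left(-1 + t\right)^{2}$ ($E{\left(t \right)} = \left(t - 1\right)^{2} = \left(-1 + t\right)^{2}$)
$- E{\left(V \right)} = - \left(-1 + 486\right)^{2} = - 485^{2} = \left(-1\right) 235225 = -235225$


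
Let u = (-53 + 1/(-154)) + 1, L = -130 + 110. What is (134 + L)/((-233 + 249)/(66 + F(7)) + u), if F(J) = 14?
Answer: -29260/13297 ≈ -2.2005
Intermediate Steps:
L = -20
u = -8009/154 (u = (-53 - 1/154) + 1 = -8163/154 + 1 = -8009/154 ≈ -52.006)
(134 + L)/((-233 + 249)/(66 + F(7)) + u) = (134 - 20)/((-233 + 249)/(66 + 14) - 8009/154) = 114/(16/80 - 8009/154) = 114/(16*(1/80) - 8009/154) = 114/(1/5 - 8009/154) = 114/(-39891/770) = 114*(-770/39891) = -29260/13297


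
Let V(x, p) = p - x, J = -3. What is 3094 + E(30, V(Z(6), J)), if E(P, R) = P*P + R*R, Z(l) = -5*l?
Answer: 4723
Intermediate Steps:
E(P, R) = P**2 + R**2
3094 + E(30, V(Z(6), J)) = 3094 + (30**2 + (-3 - (-5)*6)**2) = 3094 + (900 + (-3 - 1*(-30))**2) = 3094 + (900 + (-3 + 30)**2) = 3094 + (900 + 27**2) = 3094 + (900 + 729) = 3094 + 1629 = 4723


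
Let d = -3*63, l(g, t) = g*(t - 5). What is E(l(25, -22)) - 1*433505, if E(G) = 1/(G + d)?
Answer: -374548321/864 ≈ -4.3351e+5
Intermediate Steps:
l(g, t) = g*(-5 + t)
d = -189
E(G) = 1/(-189 + G) (E(G) = 1/(G - 189) = 1/(-189 + G))
E(l(25, -22)) - 1*433505 = 1/(-189 + 25*(-5 - 22)) - 1*433505 = 1/(-189 + 25*(-27)) - 433505 = 1/(-189 - 675) - 433505 = 1/(-864) - 433505 = -1/864 - 433505 = -374548321/864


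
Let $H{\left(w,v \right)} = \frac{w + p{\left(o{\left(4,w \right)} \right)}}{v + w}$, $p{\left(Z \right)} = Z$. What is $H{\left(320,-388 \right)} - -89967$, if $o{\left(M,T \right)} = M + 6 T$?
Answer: $89934$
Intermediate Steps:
$H{\left(w,v \right)} = \frac{4 + 7 w}{v + w}$ ($H{\left(w,v \right)} = \frac{w + \left(4 + 6 w\right)}{v + w} = \frac{4 + 7 w}{v + w}$)
$H{\left(320,-388 \right)} - -89967 = \frac{4 + 7 \cdot 320}{-388 + 320} - -89967 = \frac{4 + 2240}{-68} + 89967 = \left(- \frac{1}{68}\right) 2244 + 89967 = -33 + 89967 = 89934$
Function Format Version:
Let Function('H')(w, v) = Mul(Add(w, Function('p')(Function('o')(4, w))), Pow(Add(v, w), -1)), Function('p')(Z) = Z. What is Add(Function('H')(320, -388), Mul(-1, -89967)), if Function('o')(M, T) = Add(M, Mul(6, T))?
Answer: 89934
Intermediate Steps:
Function('H')(w, v) = Mul(Pow(Add(v, w), -1), Add(4, Mul(7, w))) (Function('H')(w, v) = Mul(Add(w, Add(4, Mul(6, w))), Pow(Add(v, w), -1)) = Mul(Add(4, Mul(7, w)), Pow(Add(v, w), -1)) = Mul(Pow(Add(v, w), -1), Add(4, Mul(7, w))))
Add(Function('H')(320, -388), Mul(-1, -89967)) = Add(Mul(Pow(Add(-388, 320), -1), Add(4, Mul(7, 320))), Mul(-1, -89967)) = Add(Mul(Pow(-68, -1), Add(4, 2240)), 89967) = Add(Mul(Rational(-1, 68), 2244), 89967) = Add(-33, 89967) = 89934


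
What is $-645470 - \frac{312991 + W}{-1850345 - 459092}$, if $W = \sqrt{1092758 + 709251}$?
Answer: $- \frac{1490671987399}{2309437} + \frac{\sqrt{1802009}}{2309437} \approx -6.4547 \cdot 10^{5}$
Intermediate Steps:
$W = \sqrt{1802009} \approx 1342.4$
$-645470 - \frac{312991 + W}{-1850345 - 459092} = -645470 - \frac{312991 + \sqrt{1802009}}{-1850345 - 459092} = -645470 - \frac{312991 + \sqrt{1802009}}{-2309437} = -645470 - \left(312991 + \sqrt{1802009}\right) \left(- \frac{1}{2309437}\right) = -645470 - \left(- \frac{312991}{2309437} - \frac{\sqrt{1802009}}{2309437}\right) = -645470 + \left(\frac{312991}{2309437} + \frac{\sqrt{1802009}}{2309437}\right) = - \frac{1490671987399}{2309437} + \frac{\sqrt{1802009}}{2309437}$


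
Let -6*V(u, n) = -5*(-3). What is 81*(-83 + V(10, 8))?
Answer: -13851/2 ≈ -6925.5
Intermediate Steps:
V(u, n) = -5/2 (V(u, n) = -(-5)*(-3)/6 = -⅙*15 = -5/2)
81*(-83 + V(10, 8)) = 81*(-83 - 5/2) = 81*(-171/2) = -13851/2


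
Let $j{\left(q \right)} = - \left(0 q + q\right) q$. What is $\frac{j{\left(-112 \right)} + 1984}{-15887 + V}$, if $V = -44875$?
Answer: $\frac{1760}{10127} \approx 0.17379$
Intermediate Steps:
$j{\left(q \right)} = - q^{2}$ ($j{\left(q \right)} = - \left(0 + q\right) q = - q q = - q^{2}$)
$\frac{j{\left(-112 \right)} + 1984}{-15887 + V} = \frac{- \left(-112\right)^{2} + 1984}{-15887 - 44875} = \frac{\left(-1\right) 12544 + 1984}{-60762} = \left(-12544 + 1984\right) \left(- \frac{1}{60762}\right) = \left(-10560\right) \left(- \frac{1}{60762}\right) = \frac{1760}{10127}$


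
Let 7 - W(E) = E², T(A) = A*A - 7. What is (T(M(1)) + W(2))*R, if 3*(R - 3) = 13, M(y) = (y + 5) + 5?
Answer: 858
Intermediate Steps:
M(y) = 10 + y (M(y) = (5 + y) + 5 = 10 + y)
R = 22/3 (R = 3 + (⅓)*13 = 3 + 13/3 = 22/3 ≈ 7.3333)
T(A) = -7 + A² (T(A) = A² - 7 = -7 + A²)
W(E) = 7 - E²
(T(M(1)) + W(2))*R = ((-7 + (10 + 1)²) + (7 - 1*2²))*(22/3) = ((-7 + 11²) + (7 - 1*4))*(22/3) = ((-7 + 121) + (7 - 4))*(22/3) = (114 + 3)*(22/3) = 117*(22/3) = 858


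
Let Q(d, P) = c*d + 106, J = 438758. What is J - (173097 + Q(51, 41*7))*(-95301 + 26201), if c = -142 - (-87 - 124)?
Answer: 12211928958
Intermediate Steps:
c = 69 (c = -142 - 1*(-211) = -142 + 211 = 69)
Q(d, P) = 106 + 69*d (Q(d, P) = 69*d + 106 = 106 + 69*d)
J - (173097 + Q(51, 41*7))*(-95301 + 26201) = 438758 - (173097 + (106 + 69*51))*(-95301 + 26201) = 438758 - (173097 + (106 + 3519))*(-69100) = 438758 - (173097 + 3625)*(-69100) = 438758 - 176722*(-69100) = 438758 - 1*(-12211490200) = 438758 + 12211490200 = 12211928958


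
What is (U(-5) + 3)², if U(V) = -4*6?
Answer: 441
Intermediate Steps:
U(V) = -24
(U(-5) + 3)² = (-24 + 3)² = (-21)² = 441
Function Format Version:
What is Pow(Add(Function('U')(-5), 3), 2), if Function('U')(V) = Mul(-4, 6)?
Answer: 441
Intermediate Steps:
Function('U')(V) = -24
Pow(Add(Function('U')(-5), 3), 2) = Pow(Add(-24, 3), 2) = Pow(-21, 2) = 441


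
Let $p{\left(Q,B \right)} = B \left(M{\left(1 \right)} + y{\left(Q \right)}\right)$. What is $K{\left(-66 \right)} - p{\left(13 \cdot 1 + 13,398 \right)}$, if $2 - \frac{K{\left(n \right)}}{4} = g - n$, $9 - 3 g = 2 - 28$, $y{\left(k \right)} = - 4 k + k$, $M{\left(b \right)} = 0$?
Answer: $\frac{92224}{3} \approx 30741.0$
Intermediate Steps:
$y{\left(k \right)} = - 3 k$
$g = \frac{35}{3}$ ($g = 3 - \frac{2 - 28}{3} = 3 - - \frac{26}{3} = 3 + \frac{26}{3} = \frac{35}{3} \approx 11.667$)
$K{\left(n \right)} = - \frac{116}{3} + 4 n$ ($K{\left(n \right)} = 8 - 4 \left(\frac{35}{3} - n\right) = 8 + \left(- \frac{140}{3} + 4 n\right) = - \frac{116}{3} + 4 n$)
$p{\left(Q,B \right)} = - 3 B Q$ ($p{\left(Q,B \right)} = B \left(0 - 3 Q\right) = B \left(- 3 Q\right) = - 3 B Q$)
$K{\left(-66 \right)} - p{\left(13 \cdot 1 + 13,398 \right)} = \left(- \frac{116}{3} + 4 \left(-66\right)\right) - \left(-3\right) 398 \left(13 \cdot 1 + 13\right) = \left(- \frac{116}{3} - 264\right) - \left(-3\right) 398 \left(13 + 13\right) = - \frac{908}{3} - \left(-3\right) 398 \cdot 26 = - \frac{908}{3} - -31044 = - \frac{908}{3} + 31044 = \frac{92224}{3}$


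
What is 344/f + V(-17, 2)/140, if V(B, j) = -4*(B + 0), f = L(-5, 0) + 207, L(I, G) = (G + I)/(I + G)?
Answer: 1947/910 ≈ 2.1396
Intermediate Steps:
L(I, G) = 1 (L(I, G) = (G + I)/(G + I) = 1)
f = 208 (f = 1 + 207 = 208)
V(B, j) = -4*B
344/f + V(-17, 2)/140 = 344/208 - 4*(-17)/140 = 344*(1/208) + 68*(1/140) = 43/26 + 17/35 = 1947/910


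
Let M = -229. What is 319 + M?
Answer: 90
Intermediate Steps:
319 + M = 319 - 229 = 90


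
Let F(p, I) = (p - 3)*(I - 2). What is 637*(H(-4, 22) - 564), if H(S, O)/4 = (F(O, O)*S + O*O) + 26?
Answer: -2932748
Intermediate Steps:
F(p, I) = (-3 + p)*(-2 + I)
H(S, O) = 104 + 4*O**2 + 4*S*(6 + O**2 - 5*O) (H(S, O) = 4*(((6 - 3*O - 2*O + O*O)*S + O*O) + 26) = 4*(((6 - 3*O - 2*O + O**2)*S + O**2) + 26) = 4*(((6 + O**2 - 5*O)*S + O**2) + 26) = 4*((S*(6 + O**2 - 5*O) + O**2) + 26) = 4*((O**2 + S*(6 + O**2 - 5*O)) + 26) = 4*(26 + O**2 + S*(6 + O**2 - 5*O)) = 104 + 4*O**2 + 4*S*(6 + O**2 - 5*O))
637*(H(-4, 22) - 564) = 637*((104 + 4*22**2 + 4*(-4)*(6 + 22**2 - 5*22)) - 564) = 637*((104 + 4*484 + 4*(-4)*(6 + 484 - 110)) - 564) = 637*((104 + 1936 + 4*(-4)*380) - 564) = 637*((104 + 1936 - 6080) - 564) = 637*(-4040 - 564) = 637*(-4604) = -2932748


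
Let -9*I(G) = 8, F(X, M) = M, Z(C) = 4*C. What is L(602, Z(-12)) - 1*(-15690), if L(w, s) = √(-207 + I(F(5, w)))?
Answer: 15690 + I*√1871/3 ≈ 15690.0 + 14.418*I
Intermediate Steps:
I(G) = -8/9 (I(G) = -⅑*8 = -8/9)
L(w, s) = I*√1871/3 (L(w, s) = √(-207 - 8/9) = √(-1871/9) = I*√1871/3)
L(602, Z(-12)) - 1*(-15690) = I*√1871/3 - 1*(-15690) = I*√1871/3 + 15690 = 15690 + I*√1871/3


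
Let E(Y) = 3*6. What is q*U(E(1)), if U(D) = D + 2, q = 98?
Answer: 1960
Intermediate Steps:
E(Y) = 18
U(D) = 2 + D
q*U(E(1)) = 98*(2 + 18) = 98*20 = 1960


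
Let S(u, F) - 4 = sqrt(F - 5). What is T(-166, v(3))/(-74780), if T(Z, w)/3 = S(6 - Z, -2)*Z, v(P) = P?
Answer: 498/18695 + 249*I*sqrt(7)/37390 ≈ 0.026638 + 0.017619*I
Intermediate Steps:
S(u, F) = 4 + sqrt(-5 + F) (S(u, F) = 4 + sqrt(F - 5) = 4 + sqrt(-5 + F))
T(Z, w) = 3*Z*(4 + I*sqrt(7)) (T(Z, w) = 3*((4 + sqrt(-5 - 2))*Z) = 3*((4 + sqrt(-7))*Z) = 3*((4 + I*sqrt(7))*Z) = 3*(Z*(4 + I*sqrt(7))) = 3*Z*(4 + I*sqrt(7)))
T(-166, v(3))/(-74780) = (3*(-166)*(4 + I*sqrt(7)))/(-74780) = (-1992 - 498*I*sqrt(7))*(-1/74780) = 498/18695 + 249*I*sqrt(7)/37390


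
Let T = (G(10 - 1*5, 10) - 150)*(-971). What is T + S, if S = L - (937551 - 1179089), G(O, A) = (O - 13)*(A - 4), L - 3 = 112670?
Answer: 546469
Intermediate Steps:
L = 112673 (L = 3 + 112670 = 112673)
G(O, A) = (-13 + O)*(-4 + A)
T = 192258 (T = ((52 - 13*10 - 4*(10 - 1*5) + 10*(10 - 1*5)) - 150)*(-971) = ((52 - 130 - 4*(10 - 5) + 10*(10 - 5)) - 150)*(-971) = ((52 - 130 - 4*5 + 10*5) - 150)*(-971) = ((52 - 130 - 20 + 50) - 150)*(-971) = (-48 - 150)*(-971) = -198*(-971) = 192258)
S = 354211 (S = 112673 - (937551 - 1179089) = 112673 - 1*(-241538) = 112673 + 241538 = 354211)
T + S = 192258 + 354211 = 546469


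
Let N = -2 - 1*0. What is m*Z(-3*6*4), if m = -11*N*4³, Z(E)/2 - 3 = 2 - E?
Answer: 216832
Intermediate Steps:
N = -2 (N = -2 + 0 = -2)
Z(E) = 10 - 2*E (Z(E) = 6 + 2*(2 - E) = 6 + (4 - 2*E) = 10 - 2*E)
m = 1408 (m = -11*(-2)*4³ = 22*64 = 1408)
m*Z(-3*6*4) = 1408*(10 - 2*(-3*6)*4) = 1408*(10 - (-36)*4) = 1408*(10 - 2*(-72)) = 1408*(10 + 144) = 1408*154 = 216832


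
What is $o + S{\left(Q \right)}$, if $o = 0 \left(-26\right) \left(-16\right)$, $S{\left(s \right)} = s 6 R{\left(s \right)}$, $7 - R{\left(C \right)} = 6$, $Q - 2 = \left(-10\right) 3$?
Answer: $-168$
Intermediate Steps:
$Q = -28$ ($Q = 2 - 30 = -28$)
$R{\left(C \right)} = 1$ ($R{\left(C \right)} = 7 - 6 = 1$)
$S{\left(s \right)} = 6 s$ ($S{\left(s \right)} = s 6 \cdot 1 = 6 s 1 = 6 s$)
$o = 0$ ($o = 0 \left(-16\right) = 0$)
$o + S{\left(Q \right)} = 0 + 6 \left(-28\right) = 0 - 168 = -168$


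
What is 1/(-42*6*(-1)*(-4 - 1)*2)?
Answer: -1/2520 ≈ -0.00039683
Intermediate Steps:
1/(-42*6*(-1)*(-4 - 1)*2) = 1/(-(-252)*(-5)*2) = 1/(-42*30*2) = 1/(-1260*2) = 1/(-2520) = -1/2520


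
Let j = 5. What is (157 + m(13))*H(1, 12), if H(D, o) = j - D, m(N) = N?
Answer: 680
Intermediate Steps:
H(D, o) = 5 - D
(157 + m(13))*H(1, 12) = (157 + 13)*(5 - 1*1) = 170*(5 - 1) = 170*4 = 680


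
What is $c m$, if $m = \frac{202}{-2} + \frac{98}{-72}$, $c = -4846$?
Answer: $\frac{8928755}{18} \approx 4.9604 \cdot 10^{5}$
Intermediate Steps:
$m = - \frac{3685}{36}$ ($m = 202 \left(- \frac{1}{2}\right) + 98 \left(- \frac{1}{72}\right) = -101 - \frac{49}{36} = - \frac{3685}{36} \approx -102.36$)
$c m = \left(-4846\right) \left(- \frac{3685}{36}\right) = \frac{8928755}{18}$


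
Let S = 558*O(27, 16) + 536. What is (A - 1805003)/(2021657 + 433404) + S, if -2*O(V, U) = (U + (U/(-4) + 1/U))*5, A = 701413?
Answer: -639951402639/39280976 ≈ -16292.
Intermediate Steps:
O(V, U) = -15*U/8 - 5/(2*U) (O(V, U) = -(U + (U/(-4) + 1/U))*5/2 = -(U + (U*(-1/4) + 1/U))*5/2 = -(U + (-U/4 + 1/U))*5/2 = -(U + (1/U - U/4))*5/2 = -(1/U + 3*U/4)*5/2 = -(5/U + 15*U/4)/2 = -15*U/8 - 5/(2*U))
S = -260659/16 (S = 558*((5/8)*(-4 - 3*16**2)/16) + 536 = 558*((5/8)*(1/16)*(-4 - 3*256)) + 536 = 558*((5/8)*(1/16)*(-4 - 768)) + 536 = 558*((5/8)*(1/16)*(-772)) + 536 = 558*(-965/32) + 536 = -269235/16 + 536 = -260659/16 ≈ -16291.)
(A - 1805003)/(2021657 + 433404) + S = (701413 - 1805003)/(2021657 + 433404) - 260659/16 = -1103590/2455061 - 260659/16 = -639951402639/39280976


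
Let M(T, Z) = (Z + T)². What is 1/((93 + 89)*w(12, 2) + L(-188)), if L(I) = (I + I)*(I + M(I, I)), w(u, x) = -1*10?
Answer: -1/53088508 ≈ -1.8836e-8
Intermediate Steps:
M(T, Z) = (T + Z)²
w(u, x) = -10
L(I) = 2*I*(I + 4*I²) (L(I) = (I + I)*(I + (I + I)²) = (2*I)*(I + (2*I)²) = (2*I)*(I + 4*I²) = 2*I*(I + 4*I²))
1/((93 + 89)*w(12, 2) + L(-188)) = 1/((93 + 89)*(-10) + (-188)²*(2 + 8*(-188))) = 1/(182*(-10) + 35344*(2 - 1504)) = 1/(-1820 + 35344*(-1502)) = 1/(-1820 - 53086688) = 1/(-53088508) = -1/53088508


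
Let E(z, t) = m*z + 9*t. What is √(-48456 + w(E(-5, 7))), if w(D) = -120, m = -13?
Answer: 8*I*√759 ≈ 220.4*I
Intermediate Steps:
E(z, t) = -13*z + 9*t
√(-48456 + w(E(-5, 7))) = √(-48456 - 120) = √(-48576) = 8*I*√759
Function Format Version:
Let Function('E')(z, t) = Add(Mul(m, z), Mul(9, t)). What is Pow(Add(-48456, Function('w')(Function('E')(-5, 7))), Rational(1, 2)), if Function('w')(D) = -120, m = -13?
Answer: Mul(8, I, Pow(759, Rational(1, 2))) ≈ Mul(220.40, I)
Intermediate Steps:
Function('E')(z, t) = Add(Mul(-13, z), Mul(9, t))
Pow(Add(-48456, Function('w')(Function('E')(-5, 7))), Rational(1, 2)) = Pow(Add(-48456, -120), Rational(1, 2)) = Pow(-48576, Rational(1, 2)) = Mul(8, I, Pow(759, Rational(1, 2)))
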